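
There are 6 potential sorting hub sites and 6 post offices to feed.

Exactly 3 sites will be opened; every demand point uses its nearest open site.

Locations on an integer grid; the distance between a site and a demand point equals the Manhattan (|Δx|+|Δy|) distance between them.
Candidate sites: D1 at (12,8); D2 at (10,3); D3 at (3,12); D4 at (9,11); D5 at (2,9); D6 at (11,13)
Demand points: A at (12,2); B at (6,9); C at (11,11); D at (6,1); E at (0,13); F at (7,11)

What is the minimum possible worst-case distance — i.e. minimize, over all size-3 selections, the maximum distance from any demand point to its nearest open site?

Open {D1, D2, D3}.
  Farthest demand point is B at distance 6 (to D3); all others are ≤ 6.
With {D2, D3, D4} the worst case is 6.
With {D2, D3, D6} the worst case is 6.
No size-3 selection achieves below 6.

6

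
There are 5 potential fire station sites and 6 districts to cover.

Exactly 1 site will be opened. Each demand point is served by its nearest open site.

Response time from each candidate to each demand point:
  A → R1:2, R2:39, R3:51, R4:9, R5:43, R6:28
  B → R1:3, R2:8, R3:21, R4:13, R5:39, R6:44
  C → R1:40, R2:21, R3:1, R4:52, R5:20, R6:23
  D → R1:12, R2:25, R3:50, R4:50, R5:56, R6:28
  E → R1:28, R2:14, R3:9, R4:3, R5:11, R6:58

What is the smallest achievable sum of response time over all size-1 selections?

Open {E}.
  R1→E 28, R2→E 14, R3→E 9, R4→E 3, R5→E 11, R6→E 58  ⇒ total 123.
Compare {B}: total 128.
Compare {C}: total 157.
No size-1 selection does better; minimum is 123.

123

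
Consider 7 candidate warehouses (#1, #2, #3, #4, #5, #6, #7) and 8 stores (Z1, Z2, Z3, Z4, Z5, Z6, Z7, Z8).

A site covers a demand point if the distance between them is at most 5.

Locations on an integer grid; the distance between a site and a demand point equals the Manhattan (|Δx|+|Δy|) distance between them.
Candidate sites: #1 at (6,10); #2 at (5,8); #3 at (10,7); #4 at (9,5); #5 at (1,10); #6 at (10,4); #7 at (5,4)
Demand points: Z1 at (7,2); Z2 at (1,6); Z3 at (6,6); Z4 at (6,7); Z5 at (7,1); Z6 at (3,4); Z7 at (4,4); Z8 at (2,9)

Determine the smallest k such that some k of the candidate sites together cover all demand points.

2

Coverage sets (demand points within 5 of each site):
  #1: {Z3, Z4, Z8}
  #2: {Z3, Z4, Z7, Z8}
  #3: {Z3, Z4}
  #4: {Z1, Z3, Z4}
  #5: {Z2, Z8}
  #6: {Z1}
  #7: {Z1, Z3, Z4, Z5, Z6, Z7}
No single site covers all 8 demand points.
But {#5, #7} covers everything, so the minimum is 2.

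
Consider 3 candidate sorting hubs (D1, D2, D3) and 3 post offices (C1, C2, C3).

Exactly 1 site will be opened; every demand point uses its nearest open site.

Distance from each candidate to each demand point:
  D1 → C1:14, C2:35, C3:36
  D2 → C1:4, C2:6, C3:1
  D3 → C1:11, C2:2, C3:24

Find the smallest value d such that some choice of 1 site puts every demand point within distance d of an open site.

Open {D2}.
  Farthest demand point is C2 at distance 6 (to D2); all others are ≤ 6.
With {D3} the worst case is 24.
With {D1} the worst case is 36.
No size-1 selection achieves below 6.

6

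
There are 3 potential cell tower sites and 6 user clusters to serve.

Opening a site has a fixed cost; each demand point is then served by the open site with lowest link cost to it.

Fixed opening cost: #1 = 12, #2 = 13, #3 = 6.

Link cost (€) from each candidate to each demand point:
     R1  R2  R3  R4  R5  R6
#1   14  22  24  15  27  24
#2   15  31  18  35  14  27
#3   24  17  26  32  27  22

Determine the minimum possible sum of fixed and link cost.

131

Open {#1, #2, #3}: assign each demand point to its cheapest open site.
  R1→#1 14, R2→#3 17, R3→#2 18, R4→#1 15, R5→#2 14, R6→#3 22
  link cost 100, fixed 31 → total 131.
Compare {#1, #2}: link cost 107 + fixed 25 = 132.
Compare {#1, #3}: link cost 119 + fixed 18 = 137.
Compare {#2, #3}: link cost 118 + fixed 19 = 137.
All other subsets cost ≥ 132. Minimum total cost: 131.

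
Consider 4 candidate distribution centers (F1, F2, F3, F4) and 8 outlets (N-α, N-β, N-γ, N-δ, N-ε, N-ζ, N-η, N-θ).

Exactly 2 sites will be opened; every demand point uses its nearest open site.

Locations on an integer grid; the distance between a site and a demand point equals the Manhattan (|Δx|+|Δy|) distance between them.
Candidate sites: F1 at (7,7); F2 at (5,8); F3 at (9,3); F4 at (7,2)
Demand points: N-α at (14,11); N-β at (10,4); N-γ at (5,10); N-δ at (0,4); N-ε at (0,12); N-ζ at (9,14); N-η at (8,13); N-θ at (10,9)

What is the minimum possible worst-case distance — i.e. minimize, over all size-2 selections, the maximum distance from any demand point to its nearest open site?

11

Open {F1, F2}.
  Farthest demand point is N-α at distance 11 (to F1); all others are ≤ 11.
With {F1, F3} the worst case is 12.
With {F1, F4} the worst case is 12.
No size-2 selection achieves below 11.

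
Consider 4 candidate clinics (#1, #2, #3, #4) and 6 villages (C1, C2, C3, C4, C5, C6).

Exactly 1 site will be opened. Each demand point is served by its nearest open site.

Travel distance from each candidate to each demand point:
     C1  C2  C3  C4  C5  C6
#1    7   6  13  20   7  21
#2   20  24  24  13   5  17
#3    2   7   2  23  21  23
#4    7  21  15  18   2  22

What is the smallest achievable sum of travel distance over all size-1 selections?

Open {#1}.
  C1→#1 7, C2→#1 6, C3→#1 13, C4→#1 20, C5→#1 7, C6→#1 21  ⇒ total 74.
Compare {#3}: total 78.
Compare {#4}: total 85.
No size-1 selection does better; minimum is 74.

74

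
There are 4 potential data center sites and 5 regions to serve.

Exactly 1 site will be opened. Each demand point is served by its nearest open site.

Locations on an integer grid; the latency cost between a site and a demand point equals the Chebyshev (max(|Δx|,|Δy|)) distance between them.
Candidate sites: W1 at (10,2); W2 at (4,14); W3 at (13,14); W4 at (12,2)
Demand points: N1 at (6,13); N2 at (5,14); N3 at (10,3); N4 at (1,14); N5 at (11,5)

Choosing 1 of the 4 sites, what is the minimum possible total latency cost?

Open {W2}.
  N1→W2 2, N2→W2 1, N3→W2 11, N4→W2 3, N5→W2 9  ⇒ total 26.
Compare {W1}: total 39.
Compare {W4}: total 40.
No size-1 selection does better; minimum is 26.

26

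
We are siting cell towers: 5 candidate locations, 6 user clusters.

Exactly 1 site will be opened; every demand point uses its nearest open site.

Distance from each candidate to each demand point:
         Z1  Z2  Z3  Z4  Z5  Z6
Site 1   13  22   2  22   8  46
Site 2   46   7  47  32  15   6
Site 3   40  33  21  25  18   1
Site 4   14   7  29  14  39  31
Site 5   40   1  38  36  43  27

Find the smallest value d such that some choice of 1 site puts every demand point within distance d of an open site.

39

Open {Site 4}.
  Farthest demand point is Z5 at distance 39 (to Site 4); all others are ≤ 39.
With {Site 3} the worst case is 40.
With {Site 5} the worst case is 43.
No size-1 selection achieves below 39.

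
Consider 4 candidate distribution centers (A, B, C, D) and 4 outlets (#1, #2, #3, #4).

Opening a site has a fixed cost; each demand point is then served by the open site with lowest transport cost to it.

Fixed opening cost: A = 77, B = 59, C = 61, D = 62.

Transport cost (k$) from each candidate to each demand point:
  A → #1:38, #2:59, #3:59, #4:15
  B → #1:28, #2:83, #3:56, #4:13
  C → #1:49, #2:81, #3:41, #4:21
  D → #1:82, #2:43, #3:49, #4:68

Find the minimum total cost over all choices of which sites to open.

Open {B}: assign each demand point to its cheapest open site.
  #1→B 28, #2→B 83, #3→B 56, #4→B 13
  transport cost 180, fixed 59 → total 239.
Compare {A}: transport cost 171 + fixed 77 = 248.
Compare {C}: transport cost 192 + fixed 61 = 253.
Compare {B, D}: transport cost 133 + fixed 121 = 254.
All other subsets cost ≥ 248. Minimum total cost: 239.

239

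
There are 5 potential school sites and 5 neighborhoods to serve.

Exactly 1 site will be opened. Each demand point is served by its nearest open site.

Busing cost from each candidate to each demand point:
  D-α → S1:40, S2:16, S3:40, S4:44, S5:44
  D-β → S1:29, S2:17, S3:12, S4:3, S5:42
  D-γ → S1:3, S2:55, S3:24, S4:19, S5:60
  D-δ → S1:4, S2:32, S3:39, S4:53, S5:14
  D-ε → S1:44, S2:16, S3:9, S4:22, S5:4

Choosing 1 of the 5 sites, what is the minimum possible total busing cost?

95

Open {D-ε}.
  S1→D-ε 44, S2→D-ε 16, S3→D-ε 9, S4→D-ε 22, S5→D-ε 4  ⇒ total 95.
Compare {D-β}: total 103.
Compare {D-δ}: total 142.
No size-1 selection does better; minimum is 95.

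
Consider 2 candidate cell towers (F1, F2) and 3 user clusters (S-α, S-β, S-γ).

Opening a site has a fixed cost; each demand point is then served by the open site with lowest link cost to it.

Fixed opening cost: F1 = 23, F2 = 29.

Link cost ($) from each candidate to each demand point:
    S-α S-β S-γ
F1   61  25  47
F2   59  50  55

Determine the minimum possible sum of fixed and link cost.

156

Open {F1}: assign each demand point to its cheapest open site.
  S-α→F1 61, S-β→F1 25, S-γ→F1 47
  link cost 133, fixed 23 → total 156.
Compare {F1, F2}: link cost 131 + fixed 52 = 183.
Compare {F2}: link cost 164 + fixed 29 = 193.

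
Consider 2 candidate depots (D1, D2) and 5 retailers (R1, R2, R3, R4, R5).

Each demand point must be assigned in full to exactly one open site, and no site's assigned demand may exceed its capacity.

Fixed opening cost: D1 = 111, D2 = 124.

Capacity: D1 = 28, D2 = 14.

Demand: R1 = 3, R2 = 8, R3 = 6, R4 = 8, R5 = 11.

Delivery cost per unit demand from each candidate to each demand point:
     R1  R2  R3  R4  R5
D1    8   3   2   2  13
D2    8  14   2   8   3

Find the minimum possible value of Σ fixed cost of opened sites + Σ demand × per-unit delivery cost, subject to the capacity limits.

Open {D1, D2}; cheapest assignment that respects the capacities:
  D1 (cap 28, load 25): R1, R2, R3, R4 — cost 3×8 + 8×3 + 6×2 + 8×2 = 76
  D2 (cap 14, load 11): R5 — cost 11×3 = 33
  Shipping 109, fixed 235 → total 344.
  Any other capacity-feasible assignment to {D1, D2} ships for at least 109.
Total demand is 36 and no other set of sites has combined capacity ≥ 36, so {D1, D2} is the only feasible choice of open sites. Minimum: 344.

344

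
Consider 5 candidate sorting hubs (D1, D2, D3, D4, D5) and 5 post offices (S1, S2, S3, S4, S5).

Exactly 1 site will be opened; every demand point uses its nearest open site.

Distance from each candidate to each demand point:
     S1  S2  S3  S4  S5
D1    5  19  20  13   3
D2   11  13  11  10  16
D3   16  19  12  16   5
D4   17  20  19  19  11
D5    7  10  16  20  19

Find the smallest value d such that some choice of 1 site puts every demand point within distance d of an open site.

16

Open {D2}.
  Farthest demand point is S5 at distance 16 (to D2); all others are ≤ 16.
With {D3} the worst case is 19.
With {D1} the worst case is 20.
No size-1 selection achieves below 16.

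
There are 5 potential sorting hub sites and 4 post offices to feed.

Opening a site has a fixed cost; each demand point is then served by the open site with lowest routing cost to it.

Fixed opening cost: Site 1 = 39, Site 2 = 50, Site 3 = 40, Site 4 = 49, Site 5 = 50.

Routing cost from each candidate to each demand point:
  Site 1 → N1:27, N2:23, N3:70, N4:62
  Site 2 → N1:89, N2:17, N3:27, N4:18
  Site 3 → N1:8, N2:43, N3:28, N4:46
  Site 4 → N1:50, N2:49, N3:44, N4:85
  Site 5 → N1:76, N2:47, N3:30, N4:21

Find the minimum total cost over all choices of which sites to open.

Open {Site 2, Site 3}: assign each demand point to its cheapest open site.
  N1→Site 3 8, N2→Site 2 17, N3→Site 2 27, N4→Site 2 18
  routing cost 70, fixed 90 → total 160.
Compare {Site 3}: routing cost 125 + fixed 40 = 165.
Compare {Site 1, Site 2}: routing cost 89 + fixed 89 = 178.
Compare {Site 1, Site 3}: routing cost 105 + fixed 79 = 184.
All other subsets cost ≥ 165. Minimum total cost: 160.

160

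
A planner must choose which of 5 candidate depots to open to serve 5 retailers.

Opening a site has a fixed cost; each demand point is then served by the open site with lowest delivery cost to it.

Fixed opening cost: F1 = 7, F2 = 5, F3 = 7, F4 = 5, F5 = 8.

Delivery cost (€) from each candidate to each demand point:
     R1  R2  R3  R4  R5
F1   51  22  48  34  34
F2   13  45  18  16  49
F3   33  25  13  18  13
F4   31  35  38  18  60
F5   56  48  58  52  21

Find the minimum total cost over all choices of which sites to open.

92

Open {F2, F3}: assign each demand point to its cheapest open site.
  R1→F2 13, R2→F3 25, R3→F3 13, R4→F2 16, R5→F3 13
  delivery cost 80, fixed 12 → total 92.
Compare {F1, F2, F3}: delivery cost 77 + fixed 19 = 96.
Compare {F2, F3, F4}: delivery cost 80 + fixed 17 = 97.
Compare {F2, F3, F5}: delivery cost 80 + fixed 20 = 100.
All other subsets cost ≥ 96. Minimum total cost: 92.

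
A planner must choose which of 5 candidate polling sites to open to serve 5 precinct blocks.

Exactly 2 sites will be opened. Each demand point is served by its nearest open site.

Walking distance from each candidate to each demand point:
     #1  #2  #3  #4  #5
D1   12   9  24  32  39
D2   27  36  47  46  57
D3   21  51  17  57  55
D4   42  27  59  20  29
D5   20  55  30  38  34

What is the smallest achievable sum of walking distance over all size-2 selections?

Open {D1, D4}.
  #1→D1 12, #2→D1 9, #3→D1 24, #4→D4 20, #5→D4 29  ⇒ total 94.
Compare {D1, D3}: total 109.
Compare {D1, D5}: total 111.
No size-2 selection does better; minimum is 94.

94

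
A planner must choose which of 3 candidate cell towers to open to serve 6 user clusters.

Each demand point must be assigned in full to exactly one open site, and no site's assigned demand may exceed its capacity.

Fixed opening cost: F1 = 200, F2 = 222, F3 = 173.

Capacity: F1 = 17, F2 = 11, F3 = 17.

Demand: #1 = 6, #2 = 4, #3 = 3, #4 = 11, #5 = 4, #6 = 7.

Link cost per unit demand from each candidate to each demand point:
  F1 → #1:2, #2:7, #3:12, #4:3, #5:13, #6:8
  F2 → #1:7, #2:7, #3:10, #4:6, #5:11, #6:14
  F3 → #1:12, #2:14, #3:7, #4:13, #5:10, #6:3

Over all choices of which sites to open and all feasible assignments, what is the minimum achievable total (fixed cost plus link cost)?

750

Open {F1, F2, F3}; cheapest assignment that respects the capacities:
  F1 (cap 17, load 17): #1, #4 — cost 6×2 + 11×3 = 45
  F2 (cap 11, load 4): #2 — cost 4×7 = 28
  F3 (cap 17, load 14): #3, #5, #6 — cost 3×7 + 4×10 + 7×3 = 82
  Shipping 155, fixed 595 → total 750.
  Any other capacity-feasible assignment to {F1, F2, F3} ships for at least 155.
Total demand is 35 and no other set of sites has combined capacity ≥ 35, so {F1, F2, F3} is the only feasible choice of open sites. Minimum: 750.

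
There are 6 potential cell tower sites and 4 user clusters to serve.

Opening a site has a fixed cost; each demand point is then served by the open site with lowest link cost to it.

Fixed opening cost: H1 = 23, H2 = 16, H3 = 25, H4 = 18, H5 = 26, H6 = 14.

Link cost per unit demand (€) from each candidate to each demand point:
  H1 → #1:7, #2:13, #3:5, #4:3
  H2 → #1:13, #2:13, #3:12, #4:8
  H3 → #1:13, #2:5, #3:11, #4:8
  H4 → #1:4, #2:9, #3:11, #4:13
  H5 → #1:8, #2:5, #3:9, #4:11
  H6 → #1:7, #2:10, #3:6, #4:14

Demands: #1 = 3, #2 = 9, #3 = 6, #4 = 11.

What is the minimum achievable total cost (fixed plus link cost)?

Open {H1, H3}: assign each demand point to its cheapest open site.
  #1→H1 3×7=21, #2→H3 9×5=45, #3→H1 6×5=30, #4→H1 11×3=33
  link cost 129, fixed 48 → total 177.
Compare {H1, H5}: link cost 129 + fixed 49 = 178.
Compare {H1, H3, H4}: link cost 120 + fixed 66 = 186.
Compare {H1, H4, H5}: link cost 120 + fixed 67 = 187.
All other subsets cost ≥ 178. Minimum total cost: 177.

177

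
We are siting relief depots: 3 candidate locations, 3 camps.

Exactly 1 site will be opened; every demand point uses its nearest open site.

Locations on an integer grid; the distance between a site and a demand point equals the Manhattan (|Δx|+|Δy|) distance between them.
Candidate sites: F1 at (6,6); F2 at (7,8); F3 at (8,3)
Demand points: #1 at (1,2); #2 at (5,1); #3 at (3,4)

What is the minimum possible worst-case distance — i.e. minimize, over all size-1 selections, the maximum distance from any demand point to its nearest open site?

Open {F3}.
  Farthest demand point is #1 at distance 8 (to F3); all others are ≤ 8.
With {F1} the worst case is 9.
With {F2} the worst case is 12.
No size-1 selection achieves below 8.

8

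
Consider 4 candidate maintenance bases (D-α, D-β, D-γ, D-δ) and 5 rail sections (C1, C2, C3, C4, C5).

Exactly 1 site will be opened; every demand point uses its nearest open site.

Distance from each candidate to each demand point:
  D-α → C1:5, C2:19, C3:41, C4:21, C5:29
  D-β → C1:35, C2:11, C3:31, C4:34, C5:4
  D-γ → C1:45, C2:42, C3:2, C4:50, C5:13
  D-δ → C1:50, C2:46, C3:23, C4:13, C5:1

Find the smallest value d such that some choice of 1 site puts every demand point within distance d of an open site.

35

Open {D-β}.
  Farthest demand point is C1 at distance 35 (to D-β); all others are ≤ 35.
With {D-α} the worst case is 41.
With {D-γ} the worst case is 50.
No size-1 selection achieves below 35.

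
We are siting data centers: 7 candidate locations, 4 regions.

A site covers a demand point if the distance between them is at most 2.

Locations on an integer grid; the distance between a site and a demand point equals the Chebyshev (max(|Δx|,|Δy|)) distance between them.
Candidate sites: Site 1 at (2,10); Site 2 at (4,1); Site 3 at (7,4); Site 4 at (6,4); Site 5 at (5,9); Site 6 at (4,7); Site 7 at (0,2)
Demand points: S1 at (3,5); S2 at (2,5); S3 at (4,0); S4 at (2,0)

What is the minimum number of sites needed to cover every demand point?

Coverage sets (demand points within 2 of each site):
  Site 1: {}
  Site 2: {S3, S4}
  Site 3: {}
  Site 4: {}
  Site 5: {}
  Site 6: {S1, S2}
  Site 7: {S4}
No single site covers all 4 demand points.
But {Site 2, Site 6} covers everything, so the minimum is 2.

2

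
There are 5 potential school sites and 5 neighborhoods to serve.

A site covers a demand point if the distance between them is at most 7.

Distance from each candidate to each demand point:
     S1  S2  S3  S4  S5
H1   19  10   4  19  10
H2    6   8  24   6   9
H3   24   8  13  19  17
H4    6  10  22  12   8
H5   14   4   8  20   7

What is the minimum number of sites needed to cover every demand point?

Coverage sets (demand points within 7 of each site):
  H1: {S3}
  H2: {S1, S4}
  H3: {}
  H4: {S1}
  H5: {S2, S5}
No 2 sites suffice: every size-2 union leaves at least one demand point uncovered.
But {H1, H2, H5} covers everything, so the minimum is 3.

3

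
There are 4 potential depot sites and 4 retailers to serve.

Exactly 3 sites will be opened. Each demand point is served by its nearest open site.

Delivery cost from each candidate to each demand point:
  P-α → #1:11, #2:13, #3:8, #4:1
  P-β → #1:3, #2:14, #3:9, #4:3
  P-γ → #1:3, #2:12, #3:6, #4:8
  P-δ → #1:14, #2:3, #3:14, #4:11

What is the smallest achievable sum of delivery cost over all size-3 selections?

13

Open {P-α, P-γ, P-δ}.
  #1→P-γ 3, #2→P-δ 3, #3→P-γ 6, #4→P-α 1  ⇒ total 13.
Compare {P-α, P-β, P-δ}: total 15.
Compare {P-β, P-γ, P-δ}: total 15.
No size-3 selection does better; minimum is 13.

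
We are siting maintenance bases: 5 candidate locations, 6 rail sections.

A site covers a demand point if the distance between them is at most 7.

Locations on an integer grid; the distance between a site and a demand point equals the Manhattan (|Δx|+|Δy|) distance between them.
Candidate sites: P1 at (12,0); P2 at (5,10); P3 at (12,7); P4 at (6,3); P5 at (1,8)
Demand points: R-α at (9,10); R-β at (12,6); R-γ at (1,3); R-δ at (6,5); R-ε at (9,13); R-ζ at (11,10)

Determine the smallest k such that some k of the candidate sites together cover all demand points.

Coverage sets (demand points within 7 of each site):
  P1: {R-β}
  P2: {R-α, R-δ, R-ε, R-ζ}
  P3: {R-α, R-β, R-ζ}
  P4: {R-γ, R-δ}
  P5: {R-γ}
No 2 sites suffice: every size-2 union leaves at least one demand point uncovered.
But {P1, P2, P4} covers everything, so the minimum is 3.

3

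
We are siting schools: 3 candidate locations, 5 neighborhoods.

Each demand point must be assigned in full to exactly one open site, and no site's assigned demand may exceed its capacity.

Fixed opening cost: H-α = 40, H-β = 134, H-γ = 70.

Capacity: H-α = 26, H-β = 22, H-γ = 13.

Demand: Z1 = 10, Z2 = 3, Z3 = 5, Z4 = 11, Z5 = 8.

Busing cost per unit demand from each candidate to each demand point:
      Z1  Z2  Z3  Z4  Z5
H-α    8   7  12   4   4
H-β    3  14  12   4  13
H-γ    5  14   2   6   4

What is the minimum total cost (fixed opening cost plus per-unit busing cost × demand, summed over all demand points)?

297

Open {H-α, H-γ}; cheapest assignment that respects the capacities:
  H-α (cap 26, load 24): Z1, Z2, Z4 — cost 10×8 + 3×7 + 11×4 = 145
  H-γ (cap 13, load 13): Z3, Z5 — cost 5×2 + 8×4 = 42
  Shipping 187, fixed 110 → total 297.
  Any other capacity-feasible assignment to {H-α, H-γ} ships for at least 187.
Compare {H-α, H-β}: its best feasible assignment gives total 361.
Compare {H-α, H-β, H-γ}: its best feasible assignment gives total 381.
Every other set of open sites that can feasibly serve all demand totals ≥ 361 even under its best assignment. Minimum: 297.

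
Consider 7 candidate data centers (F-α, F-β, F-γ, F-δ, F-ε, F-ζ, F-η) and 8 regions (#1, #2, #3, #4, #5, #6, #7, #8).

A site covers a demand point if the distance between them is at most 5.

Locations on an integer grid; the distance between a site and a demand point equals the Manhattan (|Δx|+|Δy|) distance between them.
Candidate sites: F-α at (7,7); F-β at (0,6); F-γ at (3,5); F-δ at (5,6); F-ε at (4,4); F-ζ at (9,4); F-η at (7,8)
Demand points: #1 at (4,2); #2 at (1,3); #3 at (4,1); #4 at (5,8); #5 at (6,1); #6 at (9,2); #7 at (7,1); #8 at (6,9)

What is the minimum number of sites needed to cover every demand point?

3

Coverage sets (demand points within 5 of each site):
  F-α: {#4, #8}
  F-β: {#2}
  F-γ: {#1, #2, #3, #4}
  F-δ: {#1, #4, #8}
  F-ε: {#1, #2, #3, #4, #5}
  F-ζ: {#6, #7}
  F-η: {#4, #8}
No 2 sites suffice: every size-2 union leaves at least one demand point uncovered.
But {F-α, F-ε, F-ζ} covers everything, so the minimum is 3.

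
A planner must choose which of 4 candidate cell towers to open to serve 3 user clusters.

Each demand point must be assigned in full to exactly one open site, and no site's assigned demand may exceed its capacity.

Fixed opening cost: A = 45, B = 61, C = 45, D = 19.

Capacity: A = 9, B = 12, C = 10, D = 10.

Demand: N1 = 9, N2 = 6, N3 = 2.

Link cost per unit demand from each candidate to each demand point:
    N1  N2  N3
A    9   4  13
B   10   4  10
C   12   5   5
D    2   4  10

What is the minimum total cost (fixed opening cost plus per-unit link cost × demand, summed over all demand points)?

Open {C, D}; cheapest assignment that respects the capacities:
  C (cap 10, load 8): N2, N3 — cost 6×5 + 2×5 = 40
  D (cap 10, load 9): N1 — cost 9×2 = 18
  Shipping 58, fixed 64 → total 122.
  Any other capacity-feasible assignment to {C, D} ships for at least 58.
Compare {A, D}: its best feasible assignment gives total 132.
Compare {B, D}: its best feasible assignment gives total 142.
Every other set of open sites that can feasibly serve all demand totals ≥ 132 even under its best assignment. Minimum: 122.

122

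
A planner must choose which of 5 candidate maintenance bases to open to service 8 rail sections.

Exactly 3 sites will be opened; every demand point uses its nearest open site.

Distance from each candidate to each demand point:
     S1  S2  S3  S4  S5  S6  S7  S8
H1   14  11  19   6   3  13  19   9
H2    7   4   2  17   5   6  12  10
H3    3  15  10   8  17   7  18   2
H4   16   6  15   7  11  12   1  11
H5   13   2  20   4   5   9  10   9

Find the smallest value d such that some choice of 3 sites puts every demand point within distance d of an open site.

7

Open {H2, H3, H4}.
  Farthest demand point is S4 at distance 7 (to H4); all others are ≤ 7.
With {H1, H2, H4} the worst case is 9.
With {H2, H4, H5} the worst case is 9.
No size-3 selection achieves below 7.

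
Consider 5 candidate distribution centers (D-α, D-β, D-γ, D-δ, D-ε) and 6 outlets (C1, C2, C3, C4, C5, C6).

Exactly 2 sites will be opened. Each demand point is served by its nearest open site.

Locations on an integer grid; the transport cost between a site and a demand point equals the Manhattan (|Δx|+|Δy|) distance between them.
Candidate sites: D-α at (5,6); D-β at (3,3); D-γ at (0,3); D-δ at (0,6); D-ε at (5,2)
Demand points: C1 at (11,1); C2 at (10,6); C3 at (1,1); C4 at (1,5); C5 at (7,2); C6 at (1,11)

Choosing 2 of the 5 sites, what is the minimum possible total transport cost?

Open {D-δ, D-ε}.
  C1→D-ε 7, C2→D-ε 9, C3→D-ε 5, C4→D-δ 2, C5→D-ε 2, C6→D-δ 6  ⇒ total 31.
Compare {D-α, D-ε}: total 33.
Compare {D-γ, D-ε}: total 33.
No size-2 selection does better; minimum is 31.

31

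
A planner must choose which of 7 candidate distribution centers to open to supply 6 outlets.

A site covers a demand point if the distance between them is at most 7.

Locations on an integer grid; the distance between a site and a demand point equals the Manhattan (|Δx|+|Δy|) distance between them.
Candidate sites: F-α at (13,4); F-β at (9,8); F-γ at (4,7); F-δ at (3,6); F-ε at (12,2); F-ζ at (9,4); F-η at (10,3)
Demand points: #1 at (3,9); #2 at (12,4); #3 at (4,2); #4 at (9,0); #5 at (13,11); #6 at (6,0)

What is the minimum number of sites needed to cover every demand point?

Coverage sets (demand points within 7 of each site):
  F-α: {#2, #5}
  F-β: {#1, #2, #5}
  F-γ: {#1, #3}
  F-δ: {#1, #3}
  F-ε: {#2, #4}
  F-ζ: {#2, #3, #4, #6}
  F-η: {#2, #3, #4, #6}
No single site covers all 6 demand points.
But {F-β, F-ζ} covers everything, so the minimum is 2.

2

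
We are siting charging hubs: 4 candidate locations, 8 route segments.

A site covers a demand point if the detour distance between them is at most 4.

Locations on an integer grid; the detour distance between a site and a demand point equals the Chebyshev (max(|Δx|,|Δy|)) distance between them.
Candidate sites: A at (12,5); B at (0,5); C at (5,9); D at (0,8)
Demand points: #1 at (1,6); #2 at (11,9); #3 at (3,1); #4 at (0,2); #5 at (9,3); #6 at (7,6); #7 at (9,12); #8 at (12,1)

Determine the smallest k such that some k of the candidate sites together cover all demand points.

3

Coverage sets (demand points within 4 of each site):
  A: {#2, #5, #8}
  B: {#1, #3, #4}
  C: {#1, #6, #7}
  D: {#1}
No 2 sites suffice: every size-2 union leaves at least one demand point uncovered.
But {A, B, C} covers everything, so the minimum is 3.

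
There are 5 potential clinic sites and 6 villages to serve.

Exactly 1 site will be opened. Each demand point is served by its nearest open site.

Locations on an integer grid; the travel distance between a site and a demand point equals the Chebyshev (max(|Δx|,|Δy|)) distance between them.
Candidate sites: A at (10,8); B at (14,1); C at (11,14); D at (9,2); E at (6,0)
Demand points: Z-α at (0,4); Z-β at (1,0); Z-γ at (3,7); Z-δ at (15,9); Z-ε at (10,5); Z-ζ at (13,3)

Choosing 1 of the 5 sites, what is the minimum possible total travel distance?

Open {D}.
  Z-α→D 9, Z-β→D 8, Z-γ→D 6, Z-δ→D 7, Z-ε→D 3, Z-ζ→D 4  ⇒ total 37.
Compare {A}: total 39.
Compare {E}: total 39.
No size-1 selection does better; minimum is 37.

37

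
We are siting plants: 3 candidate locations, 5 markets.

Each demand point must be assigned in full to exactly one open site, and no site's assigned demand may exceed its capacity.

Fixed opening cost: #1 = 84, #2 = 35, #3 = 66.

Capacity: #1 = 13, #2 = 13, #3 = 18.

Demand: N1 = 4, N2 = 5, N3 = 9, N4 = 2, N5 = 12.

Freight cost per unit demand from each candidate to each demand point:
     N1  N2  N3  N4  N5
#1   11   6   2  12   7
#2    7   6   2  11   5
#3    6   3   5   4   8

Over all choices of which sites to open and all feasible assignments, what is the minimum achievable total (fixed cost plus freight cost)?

310

Open {#1, #2, #3}; cheapest assignment that respects the capacities:
  #1 (cap 13, load 9): N3 — cost 9×2 = 18
  #2 (cap 13, load 12): N5 — cost 12×5 = 60
  #3 (cap 18, load 11): N1, N2, N4 — cost 4×6 + 5×3 + 2×4 = 47
  Shipping 125, fixed 185 → total 310.
  Any other capacity-feasible assignment to {#1, #2, #3} ships for at least 125.
Total demand is 32 and no other set of sites has combined capacity ≥ 32, so {#1, #2, #3} is the only feasible choice of open sites. Minimum: 310.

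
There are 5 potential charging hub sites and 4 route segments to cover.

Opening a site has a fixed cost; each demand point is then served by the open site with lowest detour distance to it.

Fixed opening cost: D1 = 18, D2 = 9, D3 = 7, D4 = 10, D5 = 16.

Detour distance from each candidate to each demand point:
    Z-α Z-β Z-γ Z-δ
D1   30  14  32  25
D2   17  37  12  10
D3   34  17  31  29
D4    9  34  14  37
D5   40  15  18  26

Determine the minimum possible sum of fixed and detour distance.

72

Open {D2, D3}: assign each demand point to its cheapest open site.
  Z-α→D2 17, Z-β→D3 17, Z-γ→D2 12, Z-δ→D2 10
  detour distance 56, fixed 16 → total 72.
Compare {D2, D3, D4}: detour distance 48 + fixed 26 = 74.
Compare {D2, D5}: detour distance 54 + fixed 25 = 79.
Compare {D1, D2}: detour distance 53 + fixed 27 = 80.
All other subsets cost ≥ 74. Minimum total cost: 72.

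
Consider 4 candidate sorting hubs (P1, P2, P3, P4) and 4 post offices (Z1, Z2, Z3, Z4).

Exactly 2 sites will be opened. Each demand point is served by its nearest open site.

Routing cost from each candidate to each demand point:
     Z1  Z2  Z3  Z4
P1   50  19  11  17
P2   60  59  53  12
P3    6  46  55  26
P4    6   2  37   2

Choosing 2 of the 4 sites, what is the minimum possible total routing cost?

Open {P1, P4}.
  Z1→P4 6, Z2→P4 2, Z3→P1 11, Z4→P4 2  ⇒ total 21.
Compare {P2, P4}: total 47.
Compare {P3, P4}: total 47.
No size-2 selection does better; minimum is 21.

21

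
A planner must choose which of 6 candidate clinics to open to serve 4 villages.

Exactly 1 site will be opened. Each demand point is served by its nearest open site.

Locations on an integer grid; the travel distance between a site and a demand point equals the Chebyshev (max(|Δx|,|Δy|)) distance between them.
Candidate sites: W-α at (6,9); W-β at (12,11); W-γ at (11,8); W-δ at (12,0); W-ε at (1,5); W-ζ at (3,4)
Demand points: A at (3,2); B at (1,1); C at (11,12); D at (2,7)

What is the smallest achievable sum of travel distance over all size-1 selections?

16

Open {W-ζ}.
  A→W-ζ 2, B→W-ζ 3, C→W-ζ 8, D→W-ζ 3  ⇒ total 16.
Compare {W-ε}: total 19.
Compare {W-α}: total 24.
No size-1 selection does better; minimum is 16.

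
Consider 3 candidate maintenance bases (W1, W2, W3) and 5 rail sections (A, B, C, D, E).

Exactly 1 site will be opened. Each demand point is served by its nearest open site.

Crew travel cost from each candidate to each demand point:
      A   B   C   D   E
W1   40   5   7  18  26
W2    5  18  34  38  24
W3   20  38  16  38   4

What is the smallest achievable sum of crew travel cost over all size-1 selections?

Open {W1}.
  A→W1 40, B→W1 5, C→W1 7, D→W1 18, E→W1 26  ⇒ total 96.
Compare {W3}: total 116.
Compare {W2}: total 119.

96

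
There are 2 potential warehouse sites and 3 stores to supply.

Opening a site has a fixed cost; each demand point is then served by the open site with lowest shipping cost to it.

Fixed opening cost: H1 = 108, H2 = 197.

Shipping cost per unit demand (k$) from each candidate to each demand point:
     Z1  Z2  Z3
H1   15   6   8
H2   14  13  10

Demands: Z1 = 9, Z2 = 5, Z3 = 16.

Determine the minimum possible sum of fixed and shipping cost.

Open {H1}: assign each demand point to its cheapest open site.
  Z1→H1 9×15=135, Z2→H1 5×6=30, Z3→H1 16×8=128
  shipping cost 293, fixed 108 → total 401.
Compare {H2}: shipping cost 351 + fixed 197 = 548.
Compare {H1, H2}: shipping cost 284 + fixed 305 = 589.

401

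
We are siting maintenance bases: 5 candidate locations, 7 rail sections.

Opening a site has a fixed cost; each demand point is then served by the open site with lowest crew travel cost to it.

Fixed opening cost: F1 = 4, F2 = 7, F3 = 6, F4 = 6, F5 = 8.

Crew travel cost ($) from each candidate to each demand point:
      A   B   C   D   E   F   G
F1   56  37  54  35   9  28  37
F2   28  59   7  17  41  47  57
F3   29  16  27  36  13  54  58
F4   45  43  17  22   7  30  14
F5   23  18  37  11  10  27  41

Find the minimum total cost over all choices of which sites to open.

128

Open {F2, F4, F5}: assign each demand point to its cheapest open site.
  A→F5 23, B→F5 18, C→F2 7, D→F5 11, E→F4 7, F→F5 27, G→F4 14
  crew travel cost 107, fixed 21 → total 128.
Compare {F4, F5}: crew travel cost 117 + fixed 14 = 131.
Compare {F1, F2, F4, F5}: crew travel cost 107 + fixed 25 = 132.
Compare {F2, F3, F4, F5}: crew travel cost 105 + fixed 27 = 132.
All other subsets cost ≥ 131. Minimum total cost: 128.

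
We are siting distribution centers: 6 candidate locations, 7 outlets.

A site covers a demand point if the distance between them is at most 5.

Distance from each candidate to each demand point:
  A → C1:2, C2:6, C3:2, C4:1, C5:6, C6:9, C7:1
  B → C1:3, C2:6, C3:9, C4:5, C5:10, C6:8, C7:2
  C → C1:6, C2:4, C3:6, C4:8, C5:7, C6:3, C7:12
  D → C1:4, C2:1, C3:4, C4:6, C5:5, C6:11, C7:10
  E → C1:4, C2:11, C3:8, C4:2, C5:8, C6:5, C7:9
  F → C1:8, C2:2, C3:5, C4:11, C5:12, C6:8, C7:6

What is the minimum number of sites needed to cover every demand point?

Coverage sets (demand points within 5 of each site):
  A: {C1, C3, C4, C7}
  B: {C1, C4, C7}
  C: {C2, C6}
  D: {C1, C2, C3, C5}
  E: {C1, C4, C6}
  F: {C2, C3}
No 2 sites suffice: every size-2 union leaves at least one demand point uncovered.
But {A, C, D} covers everything, so the minimum is 3.

3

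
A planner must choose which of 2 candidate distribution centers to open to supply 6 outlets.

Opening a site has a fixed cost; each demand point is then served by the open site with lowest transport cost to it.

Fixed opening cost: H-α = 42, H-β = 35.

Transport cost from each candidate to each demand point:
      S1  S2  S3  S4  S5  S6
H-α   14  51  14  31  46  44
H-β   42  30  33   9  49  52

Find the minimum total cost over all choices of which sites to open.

Open {H-α, H-β}: assign each demand point to its cheapest open site.
  S1→H-α 14, S2→H-β 30, S3→H-α 14, S4→H-β 9, S5→H-α 46, S6→H-α 44
  transport cost 157, fixed 77 → total 234.
Compare {H-α}: transport cost 200 + fixed 42 = 242.
Compare {H-β}: transport cost 215 + fixed 35 = 250.

234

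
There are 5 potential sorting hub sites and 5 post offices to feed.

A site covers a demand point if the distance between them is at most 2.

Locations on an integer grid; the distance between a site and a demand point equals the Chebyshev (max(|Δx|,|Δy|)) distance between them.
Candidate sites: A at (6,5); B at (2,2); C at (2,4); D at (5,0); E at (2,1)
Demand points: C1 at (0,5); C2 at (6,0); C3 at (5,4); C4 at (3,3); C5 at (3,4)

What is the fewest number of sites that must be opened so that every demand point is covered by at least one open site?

3

Coverage sets (demand points within 2 of each site):
  A: {C3}
  B: {C4, C5}
  C: {C1, C4, C5}
  D: {C2}
  E: {C4}
No 2 sites suffice: every size-2 union leaves at least one demand point uncovered.
But {A, C, D} covers everything, so the minimum is 3.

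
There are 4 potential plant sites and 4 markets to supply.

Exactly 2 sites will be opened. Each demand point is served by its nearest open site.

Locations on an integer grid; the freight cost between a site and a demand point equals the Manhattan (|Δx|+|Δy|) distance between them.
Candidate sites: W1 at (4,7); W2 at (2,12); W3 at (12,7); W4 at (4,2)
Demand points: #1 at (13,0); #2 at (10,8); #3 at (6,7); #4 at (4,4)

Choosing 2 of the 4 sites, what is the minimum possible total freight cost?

Open {W1, W3}.
  #1→W3 8, #2→W3 3, #3→W1 2, #4→W1 3  ⇒ total 16.
Compare {W3, W4}: total 19.
Compare {W1, W4}: total 22.
No size-2 selection does better; minimum is 16.

16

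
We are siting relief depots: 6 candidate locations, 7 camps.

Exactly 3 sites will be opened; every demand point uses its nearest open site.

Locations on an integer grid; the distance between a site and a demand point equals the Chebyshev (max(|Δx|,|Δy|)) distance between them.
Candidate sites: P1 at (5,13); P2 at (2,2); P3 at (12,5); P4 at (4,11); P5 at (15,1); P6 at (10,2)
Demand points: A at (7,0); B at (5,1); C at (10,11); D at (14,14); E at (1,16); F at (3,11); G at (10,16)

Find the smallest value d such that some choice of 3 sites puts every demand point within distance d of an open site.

9

Open {P1, P2, P3}.
  Farthest demand point is D at distance 9 (to P1); all others are ≤ 9.
With {P1, P2, P4} the worst case is 9.
With {P1, P2, P5} the worst case is 9.
No size-3 selection achieves below 9.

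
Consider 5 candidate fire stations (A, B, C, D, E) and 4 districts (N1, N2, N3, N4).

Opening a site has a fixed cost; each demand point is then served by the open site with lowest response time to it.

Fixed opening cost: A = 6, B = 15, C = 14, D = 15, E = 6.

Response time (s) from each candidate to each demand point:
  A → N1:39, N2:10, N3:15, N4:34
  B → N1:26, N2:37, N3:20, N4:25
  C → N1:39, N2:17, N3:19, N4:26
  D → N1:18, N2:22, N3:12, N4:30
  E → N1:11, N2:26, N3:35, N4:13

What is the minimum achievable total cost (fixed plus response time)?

Open {A, E}: assign each demand point to its cheapest open site.
  N1→E 11, N2→A 10, N3→A 15, N4→E 13
  response time 49, fixed 12 → total 61.
Compare {A, D, E}: response time 46 + fixed 27 = 73.
Compare {A, C, E}: response time 49 + fixed 26 = 75.
Compare {A, B, E}: response time 49 + fixed 27 = 76.
All other subsets cost ≥ 73. Minimum total cost: 61.

61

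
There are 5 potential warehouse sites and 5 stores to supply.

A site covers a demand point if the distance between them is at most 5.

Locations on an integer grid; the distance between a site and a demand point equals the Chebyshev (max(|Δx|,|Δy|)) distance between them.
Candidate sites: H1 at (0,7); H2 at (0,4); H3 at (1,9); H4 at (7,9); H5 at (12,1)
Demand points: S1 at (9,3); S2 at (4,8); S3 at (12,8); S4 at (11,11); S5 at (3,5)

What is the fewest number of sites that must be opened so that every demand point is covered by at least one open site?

Coverage sets (demand points within 5 of each site):
  H1: {S2, S5}
  H2: {S2, S5}
  H3: {S2, S5}
  H4: {S2, S3, S4, S5}
  H5: {S1}
No single site covers all 5 demand points.
But {H4, H5} covers everything, so the minimum is 2.

2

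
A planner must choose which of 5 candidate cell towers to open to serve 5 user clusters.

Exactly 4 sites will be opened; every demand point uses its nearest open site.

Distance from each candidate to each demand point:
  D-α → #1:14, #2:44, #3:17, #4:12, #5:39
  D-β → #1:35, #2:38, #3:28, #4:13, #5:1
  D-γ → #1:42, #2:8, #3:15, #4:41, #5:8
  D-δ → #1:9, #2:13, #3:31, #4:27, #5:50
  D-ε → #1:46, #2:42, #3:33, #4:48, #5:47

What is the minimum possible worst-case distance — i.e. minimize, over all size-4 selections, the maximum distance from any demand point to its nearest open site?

15

Open {D-α, D-β, D-γ, D-δ}.
  Farthest demand point is #3 at distance 15 (to D-γ); all others are ≤ 15.
With {D-α, D-β, D-γ, D-ε} the worst case is 15.
With {D-α, D-γ, D-δ, D-ε} the worst case is 15.
No size-4 selection achieves below 15.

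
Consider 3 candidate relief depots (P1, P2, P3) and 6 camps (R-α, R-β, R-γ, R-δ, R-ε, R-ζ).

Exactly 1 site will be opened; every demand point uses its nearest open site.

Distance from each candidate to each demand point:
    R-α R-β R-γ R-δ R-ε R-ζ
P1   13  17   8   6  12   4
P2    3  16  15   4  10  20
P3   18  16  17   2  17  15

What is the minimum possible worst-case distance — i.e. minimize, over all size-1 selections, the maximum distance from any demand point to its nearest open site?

17

Open {P1}.
  Farthest demand point is R-β at distance 17 (to P1); all others are ≤ 17.
With {P3} the worst case is 18.
With {P2} the worst case is 20.
No size-1 selection achieves below 17.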